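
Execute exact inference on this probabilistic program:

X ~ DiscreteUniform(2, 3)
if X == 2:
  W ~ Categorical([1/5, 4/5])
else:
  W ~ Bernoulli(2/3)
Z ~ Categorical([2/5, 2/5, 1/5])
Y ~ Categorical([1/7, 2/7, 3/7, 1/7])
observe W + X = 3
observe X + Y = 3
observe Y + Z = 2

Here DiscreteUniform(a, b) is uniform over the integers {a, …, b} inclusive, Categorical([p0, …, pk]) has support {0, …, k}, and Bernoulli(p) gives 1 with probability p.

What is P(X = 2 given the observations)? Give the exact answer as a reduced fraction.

Enumerate traces; 2 have nonzero weight after conditioning:
  (X=2, W=1, Z=1, Y=1) weight 8/175
  (X=3, W=0, Z=2, Y=0) weight 1/210
Group by X:
  weight(X=2) = 8/175
  weight(X=3) = 1/210
Total weight = 8/175 + 1/210 = 53/1050
P(X=2 | obs) = 8/175 / 53/1050 = 48/53
P(X=3 | obs) = 1/210 / 53/1050 = 5/53

P(X = 2 | obs) = 48/53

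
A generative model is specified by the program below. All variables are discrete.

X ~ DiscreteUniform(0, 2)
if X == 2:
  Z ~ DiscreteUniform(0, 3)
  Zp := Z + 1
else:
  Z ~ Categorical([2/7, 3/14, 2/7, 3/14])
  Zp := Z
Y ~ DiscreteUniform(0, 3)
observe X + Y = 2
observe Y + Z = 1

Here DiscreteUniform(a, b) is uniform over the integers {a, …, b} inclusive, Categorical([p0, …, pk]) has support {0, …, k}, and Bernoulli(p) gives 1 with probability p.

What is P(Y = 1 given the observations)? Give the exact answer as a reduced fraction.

Enumerate traces; 2 have nonzero weight after conditioning:
  (X=1, Z=0, Y=1) weight 1/42
  (X=2, Z=1, Y=0) weight 1/48
Group by Y:
  weight(Y=0) = 1/48
  weight(Y=1) = 1/42
Total weight = 1/48 + 1/42 = 5/112
P(Y=0 | obs) = 1/48 / 5/112 = 7/15
P(Y=1 | obs) = 1/42 / 5/112 = 8/15

P(Y = 1 | obs) = 8/15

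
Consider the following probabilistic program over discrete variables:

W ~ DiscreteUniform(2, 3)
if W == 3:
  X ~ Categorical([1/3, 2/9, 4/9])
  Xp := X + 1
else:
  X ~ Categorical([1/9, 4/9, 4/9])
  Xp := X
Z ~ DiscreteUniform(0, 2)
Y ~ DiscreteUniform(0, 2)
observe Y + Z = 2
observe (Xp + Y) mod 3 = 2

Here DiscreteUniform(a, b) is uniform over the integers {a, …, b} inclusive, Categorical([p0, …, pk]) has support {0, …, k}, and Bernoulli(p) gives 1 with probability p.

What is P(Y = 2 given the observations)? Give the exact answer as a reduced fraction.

Enumerate traces; 6 have nonzero weight after conditioning:
  (W=2, X=0, Z=0, Y=2) weight 1/162
  (W=2, X=1, Z=1, Y=1) weight 2/81
  (W=2, X=2, Z=2, Y=0) weight 2/81
  (W=3, X=0, Z=1, Y=1) weight 1/54
  (W=3, X=1, Z=2, Y=0) weight 1/81
  (W=3, X=2, Z=0, Y=2) weight 2/81
Group by Y:
  weight(Y=0) = 1/27
  weight(Y=1) = 7/162
  weight(Y=2) = 5/162
Total weight = 1/27 + 7/162 + 5/162 = 1/9
P(Y=0 | obs) = 1/27 / 1/9 = 1/3
P(Y=1 | obs) = 7/162 / 1/9 = 7/18
P(Y=2 | obs) = 5/162 / 1/9 = 5/18

P(Y = 2 | obs) = 5/18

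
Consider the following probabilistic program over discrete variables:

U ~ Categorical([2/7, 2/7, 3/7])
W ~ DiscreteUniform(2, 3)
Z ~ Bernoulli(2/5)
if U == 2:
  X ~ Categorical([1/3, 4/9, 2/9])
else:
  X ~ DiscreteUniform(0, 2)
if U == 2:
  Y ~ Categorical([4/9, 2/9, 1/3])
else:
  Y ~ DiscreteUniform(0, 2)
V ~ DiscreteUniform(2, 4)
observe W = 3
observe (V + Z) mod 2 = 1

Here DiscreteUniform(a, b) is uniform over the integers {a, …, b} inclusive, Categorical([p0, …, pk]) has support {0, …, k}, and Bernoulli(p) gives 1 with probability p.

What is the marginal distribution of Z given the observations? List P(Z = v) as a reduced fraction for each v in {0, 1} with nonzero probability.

Enumerate traces; 81 have nonzero weight after conditioning:
  (U=0, W=3, Z=0, X=0, Y=0, V=3) weight 1/315
  (U=0, W=3, Z=0, X=0, Y=1, V=3) weight 1/315
  (U=0, W=3, Z=0, X=0, Y=2, V=3) weight 1/315
  (U=0, W=3, Z=0, X=1, Y=0, V=3) weight 1/315
  (U=0, W=3, Z=0, X=1, Y=1, V=3) weight 1/315
  (U=0, W=3, Z=0, X=1, Y=2, V=3) weight 1/315
  (U=0, W=3, Z=0, X=2, Y=0, V=3) weight 1/315
  (U=0, W=3, Z=0, X=2, Y=1, V=3) weight 1/315
  (U=0, W=3, Z=1, X=0, Y=0, V=2) weight 2/945
  … 72 more
Group by Z:
  weight(Z=0) = 1/10
  weight(Z=1) = 2/15
Total weight = 1/10 + 2/15 = 7/30
P(Z=0 | obs) = 1/10 / 7/30 = 3/7
P(Z=1 | obs) = 2/15 / 7/30 = 4/7

P(Z=0) = 3/7, P(Z=1) = 4/7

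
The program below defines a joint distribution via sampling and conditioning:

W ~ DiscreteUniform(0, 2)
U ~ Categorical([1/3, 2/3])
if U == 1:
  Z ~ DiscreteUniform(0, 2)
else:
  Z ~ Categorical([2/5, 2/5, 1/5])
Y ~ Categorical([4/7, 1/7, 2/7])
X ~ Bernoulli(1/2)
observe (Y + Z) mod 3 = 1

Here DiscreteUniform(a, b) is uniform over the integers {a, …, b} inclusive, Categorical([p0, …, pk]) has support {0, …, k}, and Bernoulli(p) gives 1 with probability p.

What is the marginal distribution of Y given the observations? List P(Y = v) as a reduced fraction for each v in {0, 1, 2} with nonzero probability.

P(Y=0) = 32/53, P(Y=1) = 8/53, P(Y=2) = 13/53

Enumerate traces; 36 have nonzero weight after conditioning:
  (W=0, U=0, Z=0, Y=1, X=0) weight 1/315
  (W=0, U=0, Z=0, Y=1, X=1) weight 1/315
  (W=0, U=0, Z=1, Y=0, X=0) weight 4/315
  (W=0, U=0, Z=1, Y=0, X=1) weight 4/315
  (W=0, U=0, Z=2, Y=2, X=0) weight 1/315
  (W=0, U=0, Z=2, Y=2, X=1) weight 1/315
  (W=0, U=1, Z=0, Y=1, X=0) weight 1/189
  (W=0, U=1, Z=0, Y=1, X=1) weight 1/189
  … 28 more
Group by Y:
  weight(Y=0) = 64/315
  weight(Y=1) = 16/315
  weight(Y=2) = 26/315
Total weight = 64/315 + 16/315 + 26/315 = 106/315
P(Y=0 | obs) = 64/315 / 106/315 = 32/53
P(Y=1 | obs) = 16/315 / 106/315 = 8/53
P(Y=2 | obs) = 26/315 / 106/315 = 13/53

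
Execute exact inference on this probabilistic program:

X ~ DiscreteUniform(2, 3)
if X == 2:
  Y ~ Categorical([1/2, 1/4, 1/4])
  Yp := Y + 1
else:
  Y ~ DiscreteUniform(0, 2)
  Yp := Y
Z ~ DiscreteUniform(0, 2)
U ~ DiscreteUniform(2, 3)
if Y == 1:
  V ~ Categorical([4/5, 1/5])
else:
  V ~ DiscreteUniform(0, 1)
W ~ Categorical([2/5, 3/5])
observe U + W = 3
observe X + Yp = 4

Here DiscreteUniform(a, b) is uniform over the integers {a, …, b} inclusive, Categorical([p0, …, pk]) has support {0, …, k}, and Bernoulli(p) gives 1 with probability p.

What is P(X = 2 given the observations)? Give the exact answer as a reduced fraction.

P(X = 2 | obs) = 3/7

Enumerate traces; 24 have nonzero weight after conditioning:
  (X=2, Y=1, Z=0, U=2, V=0, W=1) weight 1/100
  (X=2, Y=1, Z=0, U=2, V=1, W=1) weight 1/400
  (X=2, Y=1, Z=0, U=3, V=0, W=0) weight 1/150
  (X=2, Y=1, Z=0, U=3, V=1, W=0) weight 1/600
  (X=2, Y=1, Z=1, U=2, V=0, W=1) weight 1/100
  (X=2, Y=1, Z=1, U=2, V=1, W=1) weight 1/400
  (X=2, Y=1, Z=1, U=3, V=0, W=0) weight 1/150
  (X=2, Y=1, Z=1, U=3, V=1, W=0) weight 1/600
  (X=3, Y=1, Z=0, U=2, V=0, W=1) weight 1/75
  … 15 more
Group by X:
  weight(X=2) = 1/16
  weight(X=3) = 1/12
Total weight = 1/16 + 1/12 = 7/48
P(X=2 | obs) = 1/16 / 7/48 = 3/7
P(X=3 | obs) = 1/12 / 7/48 = 4/7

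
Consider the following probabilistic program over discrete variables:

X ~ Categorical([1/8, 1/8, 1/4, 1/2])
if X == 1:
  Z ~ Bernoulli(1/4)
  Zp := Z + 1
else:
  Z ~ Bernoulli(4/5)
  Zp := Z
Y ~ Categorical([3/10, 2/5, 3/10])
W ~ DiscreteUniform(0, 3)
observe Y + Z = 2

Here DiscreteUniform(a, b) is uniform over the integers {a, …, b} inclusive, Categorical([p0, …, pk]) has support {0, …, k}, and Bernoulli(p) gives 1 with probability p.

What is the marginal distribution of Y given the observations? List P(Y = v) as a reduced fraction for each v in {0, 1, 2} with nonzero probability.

Enumerate traces; 32 have nonzero weight after conditioning:
  (X=0, Z=0, Y=2, W=0) weight 3/1600
  (X=0, Z=0, Y=2, W=1) weight 3/1600
  (X=0, Z=0, Y=2, W=2) weight 3/1600
  (X=0, Z=0, Y=2, W=3) weight 3/1600
  (X=0, Z=1, Y=1, W=0) weight 1/100
  (X=0, Z=1, Y=1, W=1) weight 1/100
  (X=0, Z=1, Y=1, W=2) weight 1/100
  (X=0, Z=1, Y=1, W=3) weight 1/100
  … 24 more
Group by Y:
  weight(Y=1) = 117/400
  weight(Y=2) = 129/1600
Total weight = 117/400 + 129/1600 = 597/1600
P(Y=1 | obs) = 117/400 / 597/1600 = 156/199
P(Y=2 | obs) = 129/1600 / 597/1600 = 43/199

P(Y=1) = 156/199, P(Y=2) = 43/199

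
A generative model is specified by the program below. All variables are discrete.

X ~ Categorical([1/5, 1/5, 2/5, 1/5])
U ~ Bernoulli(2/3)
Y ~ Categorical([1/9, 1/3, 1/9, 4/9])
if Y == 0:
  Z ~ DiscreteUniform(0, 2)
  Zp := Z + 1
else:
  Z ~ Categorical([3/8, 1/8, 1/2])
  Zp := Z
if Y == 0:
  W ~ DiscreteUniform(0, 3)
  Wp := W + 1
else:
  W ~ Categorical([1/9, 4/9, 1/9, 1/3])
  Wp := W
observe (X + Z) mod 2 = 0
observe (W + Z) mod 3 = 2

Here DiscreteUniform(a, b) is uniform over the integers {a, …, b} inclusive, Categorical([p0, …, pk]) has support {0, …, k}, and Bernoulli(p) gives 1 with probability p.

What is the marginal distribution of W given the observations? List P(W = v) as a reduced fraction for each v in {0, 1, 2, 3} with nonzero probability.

Enumerate traces; 64 have nonzero weight after conditioning:
  (X=0, U=0, Y=0, Z=0, W=2) weight 1/1620
  (X=0, U=0, Y=0, Z=2, W=0) weight 1/1620
  (X=0, U=0, Y=0, Z=2, W=3) weight 1/1620
  (X=0, U=0, Y=1, Z=0, W=2) weight 1/1080
  (X=0, U=0, Y=1, Z=2, W=0) weight 1/810
  (X=0, U=0, Y=1, Z=2, W=3) weight 1/270
  (X=0, U=0, Y=2, Z=0, W=2) weight 1/3240
  (X=0, U=0, Y=2, Z=2, W=0) weight 1/2430
  (X=1, U=0, Y=0, Z=1, W=1) weight 1/1620
  … 55 more
Group by W:
  weight(W=0) = 19/540
  weight(W=1) = 19/810
  weight(W=2) = 1/36
  weight(W=3) = 17/180
Total weight = 19/540 + 19/810 + 1/36 + 17/180 = 293/1620
P(W=0 | obs) = 19/540 / 293/1620 = 57/293
P(W=1 | obs) = 19/810 / 293/1620 = 38/293
P(W=2 | obs) = 1/36 / 293/1620 = 45/293
P(W=3 | obs) = 17/180 / 293/1620 = 153/293

P(W=0) = 57/293, P(W=1) = 38/293, P(W=2) = 45/293, P(W=3) = 153/293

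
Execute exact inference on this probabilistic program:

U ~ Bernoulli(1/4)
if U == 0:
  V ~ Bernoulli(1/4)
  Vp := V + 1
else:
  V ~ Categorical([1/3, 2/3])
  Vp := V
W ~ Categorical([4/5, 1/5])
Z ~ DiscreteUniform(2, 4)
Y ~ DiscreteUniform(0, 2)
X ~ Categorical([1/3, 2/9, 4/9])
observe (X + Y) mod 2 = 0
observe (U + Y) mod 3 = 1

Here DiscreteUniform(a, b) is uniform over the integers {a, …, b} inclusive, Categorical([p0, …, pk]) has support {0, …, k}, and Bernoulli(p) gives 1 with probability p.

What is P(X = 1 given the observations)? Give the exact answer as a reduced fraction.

Enumerate traces; 36 have nonzero weight after conditioning:
  (U=0, V=0, W=0, Z=2, Y=1, X=1) weight 1/90
  (U=0, V=0, W=0, Z=3, Y=1, X=1) weight 1/90
  (U=0, V=0, W=0, Z=4, Y=1, X=1) weight 1/90
  (U=0, V=0, W=1, Z=2, Y=1, X=1) weight 1/360
  (U=0, V=0, W=1, Z=3, Y=1, X=1) weight 1/360
  (U=0, V=0, W=1, Z=4, Y=1, X=1) weight 1/360
  (U=0, V=1, W=0, Z=2, Y=1, X=1) weight 1/270
  (U=0, V=1, W=0, Z=3, Y=1, X=1) weight 1/270
  (U=1, V=0, W=0, Z=2, Y=0, X=0) weight 1/405
  (U=1, V=0, W=0, Z=2, Y=0, X=2) weight 4/1215
  … 26 more
Group by X:
  weight(X=0) = 1/36
  weight(X=1) = 1/18
  weight(X=2) = 1/27
Total weight = 1/36 + 1/18 + 1/27 = 13/108
P(X=0 | obs) = 1/36 / 13/108 = 3/13
P(X=1 | obs) = 1/18 / 13/108 = 6/13
P(X=2 | obs) = 1/27 / 13/108 = 4/13

P(X = 1 | obs) = 6/13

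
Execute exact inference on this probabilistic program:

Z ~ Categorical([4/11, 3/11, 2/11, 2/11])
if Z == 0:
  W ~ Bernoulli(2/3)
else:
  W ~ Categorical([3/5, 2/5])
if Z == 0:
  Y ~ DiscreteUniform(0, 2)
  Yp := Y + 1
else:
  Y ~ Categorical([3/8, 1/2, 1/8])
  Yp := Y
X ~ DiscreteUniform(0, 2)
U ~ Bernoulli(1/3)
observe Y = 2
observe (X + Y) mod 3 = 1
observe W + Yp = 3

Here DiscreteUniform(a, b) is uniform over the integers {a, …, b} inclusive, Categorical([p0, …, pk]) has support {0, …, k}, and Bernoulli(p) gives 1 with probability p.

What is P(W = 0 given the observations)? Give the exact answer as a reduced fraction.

Enumerate traces; 8 have nonzero weight after conditioning:
  (Z=0, W=0, Y=2, X=2, U=0) weight 8/891
  (Z=0, W=0, Y=2, X=2, U=1) weight 4/891
  (Z=1, W=1, Y=2, X=2, U=0) weight 1/330
  (Z=1, W=1, Y=2, X=2, U=1) weight 1/660
  (Z=2, W=1, Y=2, X=2, U=0) weight 1/495
  (Z=2, W=1, Y=2, X=2, U=1) weight 1/990
  (Z=3, W=1, Y=2, X=2, U=0) weight 1/495
  (Z=3, W=1, Y=2, X=2, U=1) weight 1/990
Group by W:
  weight(W=0) = 4/297
  weight(W=1) = 7/660
Total weight = 4/297 + 7/660 = 13/540
P(W=0 | obs) = 4/297 / 13/540 = 80/143
P(W=1 | obs) = 7/660 / 13/540 = 63/143

P(W = 0 | obs) = 80/143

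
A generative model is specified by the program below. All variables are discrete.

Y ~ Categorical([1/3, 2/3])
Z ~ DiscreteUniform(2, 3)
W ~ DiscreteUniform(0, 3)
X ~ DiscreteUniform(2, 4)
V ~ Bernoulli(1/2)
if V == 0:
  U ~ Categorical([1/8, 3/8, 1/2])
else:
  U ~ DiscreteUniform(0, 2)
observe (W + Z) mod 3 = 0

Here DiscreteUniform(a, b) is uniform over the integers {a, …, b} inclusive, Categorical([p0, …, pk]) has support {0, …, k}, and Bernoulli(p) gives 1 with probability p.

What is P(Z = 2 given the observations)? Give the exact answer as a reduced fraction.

P(Z = 2 | obs) = 1/3

Enumerate traces; 108 have nonzero weight after conditioning:
  (Y=0, Z=2, W=1, X=2, V=0, U=0) weight 1/1152
  (Y=0, Z=2, W=1, X=2, V=0, U=1) weight 1/384
  (Y=0, Z=2, W=1, X=2, V=0, U=2) weight 1/288
  (Y=0, Z=2, W=1, X=2, V=1, U=0) weight 1/432
  (Y=0, Z=2, W=1, X=2, V=1, U=1) weight 1/432
  (Y=0, Z=2, W=1, X=2, V=1, U=2) weight 1/432
  (Y=0, Z=2, W=1, X=3, V=0, U=0) weight 1/1152
  (Y=0, Z=2, W=1, X=3, V=0, U=1) weight 1/384
  (Y=0, Z=3, W=0, X=2, V=0, U=0) weight 1/1152
  … 99 more
Group by Z:
  weight(Z=2) = 1/8
  weight(Z=3) = 1/4
Total weight = 1/8 + 1/4 = 3/8
P(Z=2 | obs) = 1/8 / 3/8 = 1/3
P(Z=3 | obs) = 1/4 / 3/8 = 2/3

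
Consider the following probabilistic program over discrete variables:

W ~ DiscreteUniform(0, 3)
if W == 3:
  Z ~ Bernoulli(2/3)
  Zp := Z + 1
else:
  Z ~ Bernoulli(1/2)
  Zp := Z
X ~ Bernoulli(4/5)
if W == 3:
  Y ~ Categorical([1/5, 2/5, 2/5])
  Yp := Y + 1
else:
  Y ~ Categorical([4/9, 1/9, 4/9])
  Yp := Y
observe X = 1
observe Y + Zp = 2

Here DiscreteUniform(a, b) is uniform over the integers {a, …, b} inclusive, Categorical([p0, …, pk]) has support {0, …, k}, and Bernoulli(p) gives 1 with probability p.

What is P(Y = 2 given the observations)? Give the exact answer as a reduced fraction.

P(Y = 2 | obs) = 20/33

Enumerate traces; 8 have nonzero weight after conditioning:
  (W=0, Z=0, X=1, Y=2) weight 2/45
  (W=0, Z=1, X=1, Y=1) weight 1/90
  (W=1, Z=0, X=1, Y=2) weight 2/45
  (W=1, Z=1, X=1, Y=1) weight 1/90
  (W=2, Z=0, X=1, Y=2) weight 2/45
  (W=2, Z=1, X=1, Y=1) weight 1/90
  (W=3, Z=0, X=1, Y=1) weight 2/75
  (W=3, Z=1, X=1, Y=0) weight 2/75
Group by Y:
  weight(Y=0) = 2/75
  weight(Y=1) = 3/50
  weight(Y=2) = 2/15
Total weight = 2/75 + 3/50 + 2/15 = 11/50
P(Y=0 | obs) = 2/75 / 11/50 = 4/33
P(Y=1 | obs) = 3/50 / 11/50 = 3/11
P(Y=2 | obs) = 2/15 / 11/50 = 20/33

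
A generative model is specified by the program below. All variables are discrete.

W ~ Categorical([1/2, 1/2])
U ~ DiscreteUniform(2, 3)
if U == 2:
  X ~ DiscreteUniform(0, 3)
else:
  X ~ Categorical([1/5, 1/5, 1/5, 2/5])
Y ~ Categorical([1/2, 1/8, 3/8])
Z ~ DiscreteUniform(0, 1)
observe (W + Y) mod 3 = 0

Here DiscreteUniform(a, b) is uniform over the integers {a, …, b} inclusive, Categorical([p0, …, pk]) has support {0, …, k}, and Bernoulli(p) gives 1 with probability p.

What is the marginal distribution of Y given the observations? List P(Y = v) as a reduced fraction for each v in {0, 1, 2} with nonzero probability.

Enumerate traces; 32 have nonzero weight after conditioning:
  (W=0, U=2, X=0, Y=0, Z=0) weight 1/64
  (W=0, U=2, X=0, Y=0, Z=1) weight 1/64
  (W=0, U=2, X=1, Y=0, Z=0) weight 1/64
  (W=0, U=2, X=1, Y=0, Z=1) weight 1/64
  (W=0, U=2, X=2, Y=0, Z=0) weight 1/64
  (W=0, U=2, X=2, Y=0, Z=1) weight 1/64
  (W=0, U=2, X=3, Y=0, Z=0) weight 1/64
  (W=0, U=2, X=3, Y=0, Z=1) weight 1/64
  (W=1, U=2, X=0, Y=2, Z=0) weight 3/256
  … 23 more
Group by Y:
  weight(Y=0) = 1/4
  weight(Y=2) = 3/16
Total weight = 1/4 + 3/16 = 7/16
P(Y=0 | obs) = 1/4 / 7/16 = 4/7
P(Y=2 | obs) = 3/16 / 7/16 = 3/7

P(Y=0) = 4/7, P(Y=2) = 3/7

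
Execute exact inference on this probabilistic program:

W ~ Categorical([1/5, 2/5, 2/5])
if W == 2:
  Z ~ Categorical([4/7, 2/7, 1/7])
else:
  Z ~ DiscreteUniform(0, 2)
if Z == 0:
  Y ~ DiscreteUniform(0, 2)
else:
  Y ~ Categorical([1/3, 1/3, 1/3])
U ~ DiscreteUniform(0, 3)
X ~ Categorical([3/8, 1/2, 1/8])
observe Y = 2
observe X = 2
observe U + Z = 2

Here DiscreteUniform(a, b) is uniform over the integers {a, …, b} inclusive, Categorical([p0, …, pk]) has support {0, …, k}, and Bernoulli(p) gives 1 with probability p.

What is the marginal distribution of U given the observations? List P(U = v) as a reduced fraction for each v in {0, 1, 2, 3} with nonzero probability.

P(U=0) = 9/35, P(U=1) = 11/35, P(U=2) = 3/7

Enumerate traces; 9 have nonzero weight after conditioning:
  (W=0, Z=0, Y=2, U=2, X=2) weight 1/1440
  (W=0, Z=1, Y=2, U=1, X=2) weight 1/1440
  (W=0, Z=2, Y=2, U=0, X=2) weight 1/1440
  (W=1, Z=0, Y=2, U=2, X=2) weight 1/720
  (W=1, Z=1, Y=2, U=1, X=2) weight 1/720
  (W=1, Z=2, Y=2, U=0, X=2) weight 1/720
  (W=2, Z=0, Y=2, U=2, X=2) weight 1/420
  (W=2, Z=1, Y=2, U=1, X=2) weight 1/840
  … 1 more
Group by U:
  weight(U=0) = 3/1120
  weight(U=1) = 11/3360
  weight(U=2) = 1/224
Total weight = 3/1120 + 11/3360 + 1/224 = 1/96
P(U=0 | obs) = 3/1120 / 1/96 = 9/35
P(U=1 | obs) = 11/3360 / 1/96 = 11/35
P(U=2 | obs) = 1/224 / 1/96 = 3/7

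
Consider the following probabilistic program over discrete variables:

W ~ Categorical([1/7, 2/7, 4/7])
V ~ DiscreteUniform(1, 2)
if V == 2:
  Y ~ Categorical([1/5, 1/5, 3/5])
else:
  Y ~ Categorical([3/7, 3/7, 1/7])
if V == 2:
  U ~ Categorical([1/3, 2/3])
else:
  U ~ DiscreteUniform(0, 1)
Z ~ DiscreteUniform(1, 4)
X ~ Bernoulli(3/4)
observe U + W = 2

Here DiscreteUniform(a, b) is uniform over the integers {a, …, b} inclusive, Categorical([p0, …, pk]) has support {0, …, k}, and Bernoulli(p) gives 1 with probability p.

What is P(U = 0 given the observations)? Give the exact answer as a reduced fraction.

Enumerate traces; 96 have nonzero weight after conditioning:
  (W=1, V=1, Y=0, U=1, Z=1, X=0) weight 3/1568
  (W=1, V=1, Y=0, U=1, Z=1, X=1) weight 9/1568
  (W=1, V=1, Y=0, U=1, Z=2, X=0) weight 3/1568
  (W=1, V=1, Y=0, U=1, Z=2, X=1) weight 9/1568
  (W=1, V=1, Y=0, U=1, Z=3, X=0) weight 3/1568
  (W=1, V=1, Y=0, U=1, Z=3, X=1) weight 9/1568
  (W=1, V=1, Y=0, U=1, Z=4, X=0) weight 3/1568
  (W=1, V=1, Y=0, U=1, Z=4, X=1) weight 9/1568
  (W=2, V=1, Y=0, U=0, Z=1, X=0) weight 3/784
  … 87 more
Group by U:
  weight(U=0) = 5/21
  weight(U=1) = 1/6
Total weight = 5/21 + 1/6 = 17/42
P(U=0 | obs) = 5/21 / 17/42 = 10/17
P(U=1 | obs) = 1/6 / 17/42 = 7/17

P(U = 0 | obs) = 10/17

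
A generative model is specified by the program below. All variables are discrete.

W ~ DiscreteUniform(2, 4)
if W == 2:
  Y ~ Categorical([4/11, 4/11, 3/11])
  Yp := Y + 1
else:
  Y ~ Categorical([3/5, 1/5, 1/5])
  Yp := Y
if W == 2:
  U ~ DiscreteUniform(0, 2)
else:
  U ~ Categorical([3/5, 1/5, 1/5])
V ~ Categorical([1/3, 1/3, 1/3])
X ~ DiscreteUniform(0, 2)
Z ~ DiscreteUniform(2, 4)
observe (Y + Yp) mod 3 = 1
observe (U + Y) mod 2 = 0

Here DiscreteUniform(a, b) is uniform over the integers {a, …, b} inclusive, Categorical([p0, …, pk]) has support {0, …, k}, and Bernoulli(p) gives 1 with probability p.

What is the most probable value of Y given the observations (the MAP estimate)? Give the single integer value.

argmax_v P(Y = v | obs) = 2

Enumerate traces; 162 have nonzero weight after conditioning:
  (W=2, Y=0, U=0, V=0, X=0, Z=2) weight 4/2673
  (W=2, Y=0, U=0, V=0, X=0, Z=3) weight 4/2673
  (W=2, Y=0, U=0, V=0, X=0, Z=4) weight 4/2673
  (W=2, Y=0, U=0, V=0, X=1, Z=2) weight 4/2673
  (W=2, Y=0, U=0, V=0, X=1, Z=3) weight 4/2673
  (W=2, Y=0, U=0, V=0, X=1, Z=4) weight 4/2673
  (W=2, Y=0, U=0, V=0, X=2, Z=2) weight 4/2673
  (W=2, Y=0, U=0, V=0, X=2, Z=3) weight 4/2673
  (W=3, Y=2, U=0, V=0, X=0, Z=2) weight 1/675
  … 153 more
Group by Y:
  weight(Y=0) = 8/99
  weight(Y=2) = 8/75
Total weight = 8/99 + 8/75 = 464/2475
P(Y=0 | obs) = 8/99 / 464/2475 = 25/58
P(Y=2 | obs) = 8/75 / 464/2475 = 33/58
argmax = 2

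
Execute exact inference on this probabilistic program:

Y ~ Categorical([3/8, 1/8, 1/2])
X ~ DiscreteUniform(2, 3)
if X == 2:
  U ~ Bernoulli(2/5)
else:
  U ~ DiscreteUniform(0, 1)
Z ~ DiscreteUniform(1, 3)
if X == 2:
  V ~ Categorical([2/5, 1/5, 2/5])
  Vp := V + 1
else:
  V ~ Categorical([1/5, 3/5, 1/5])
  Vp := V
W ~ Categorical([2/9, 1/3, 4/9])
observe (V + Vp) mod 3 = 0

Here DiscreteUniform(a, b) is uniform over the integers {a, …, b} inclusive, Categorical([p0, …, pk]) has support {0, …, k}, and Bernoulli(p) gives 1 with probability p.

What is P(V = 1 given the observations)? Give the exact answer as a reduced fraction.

P(V = 1 | obs) = 1/2

Enumerate traces; 108 have nonzero weight after conditioning:
  (Y=0, X=2, U=0, Z=1, V=1, W=0) weight 1/600
  (Y=0, X=2, U=0, Z=1, V=1, W=1) weight 1/400
  (Y=0, X=2, U=0, Z=1, V=1, W=2) weight 1/300
  (Y=0, X=2, U=0, Z=2, V=1, W=0) weight 1/600
  (Y=0, X=2, U=0, Z=2, V=1, W=1) weight 1/400
  (Y=0, X=2, U=0, Z=2, V=1, W=2) weight 1/300
  (Y=0, X=2, U=0, Z=3, V=1, W=0) weight 1/600
  (Y=0, X=2, U=0, Z=3, V=1, W=1) weight 1/400
  (Y=0, X=3, U=0, Z=1, V=0, W=0) weight 1/720
  … 99 more
Group by V:
  weight(V=0) = 1/10
  weight(V=1) = 1/10
Total weight = 1/10 + 1/10 = 1/5
P(V=0 | obs) = 1/10 / 1/5 = 1/2
P(V=1 | obs) = 1/10 / 1/5 = 1/2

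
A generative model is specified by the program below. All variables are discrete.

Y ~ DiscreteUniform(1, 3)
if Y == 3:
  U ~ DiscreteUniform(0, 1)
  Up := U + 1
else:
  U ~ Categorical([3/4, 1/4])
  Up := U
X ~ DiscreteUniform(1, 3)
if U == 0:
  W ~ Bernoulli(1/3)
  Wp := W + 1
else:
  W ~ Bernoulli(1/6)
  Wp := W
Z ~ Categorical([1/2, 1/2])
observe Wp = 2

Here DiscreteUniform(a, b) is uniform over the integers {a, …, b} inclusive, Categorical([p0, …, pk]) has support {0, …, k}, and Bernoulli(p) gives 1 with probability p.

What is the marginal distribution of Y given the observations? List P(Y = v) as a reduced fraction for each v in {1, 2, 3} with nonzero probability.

Enumerate traces; 18 have nonzero weight after conditioning:
  (Y=1, U=0, X=1, W=1, Z=0) weight 1/72
  (Y=1, U=0, X=1, W=1, Z=1) weight 1/72
  (Y=1, U=0, X=2, W=1, Z=0) weight 1/72
  (Y=1, U=0, X=2, W=1, Z=1) weight 1/72
  (Y=1, U=0, X=3, W=1, Z=0) weight 1/72
  (Y=1, U=0, X=3, W=1, Z=1) weight 1/72
  (Y=2, U=0, X=1, W=1, Z=0) weight 1/72
  (Y=2, U=0, X=1, W=1, Z=1) weight 1/72
  (Y=3, U=0, X=1, W=1, Z=0) weight 1/108
  … 9 more
Group by Y:
  weight(Y=1) = 1/12
  weight(Y=2) = 1/12
  weight(Y=3) = 1/18
Total weight = 1/12 + 1/12 + 1/18 = 2/9
P(Y=1 | obs) = 1/12 / 2/9 = 3/8
P(Y=2 | obs) = 1/12 / 2/9 = 3/8
P(Y=3 | obs) = 1/18 / 2/9 = 1/4

P(Y=1) = 3/8, P(Y=2) = 3/8, P(Y=3) = 1/4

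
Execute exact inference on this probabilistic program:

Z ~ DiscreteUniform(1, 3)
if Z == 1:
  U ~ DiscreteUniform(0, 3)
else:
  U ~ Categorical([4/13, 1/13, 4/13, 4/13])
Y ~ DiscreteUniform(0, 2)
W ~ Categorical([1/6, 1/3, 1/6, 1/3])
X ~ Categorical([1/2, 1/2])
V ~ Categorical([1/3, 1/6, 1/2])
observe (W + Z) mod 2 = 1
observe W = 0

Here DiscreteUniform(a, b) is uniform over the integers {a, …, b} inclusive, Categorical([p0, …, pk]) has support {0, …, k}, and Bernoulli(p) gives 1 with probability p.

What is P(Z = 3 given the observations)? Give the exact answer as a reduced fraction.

Enumerate traces; 144 have nonzero weight after conditioning:
  (Z=1, U=0, Y=0, W=0, X=0, V=0) weight 1/1296
  (Z=1, U=0, Y=0, W=0, X=0, V=1) weight 1/2592
  (Z=1, U=0, Y=0, W=0, X=0, V=2) weight 1/864
  (Z=1, U=0, Y=0, W=0, X=1, V=0) weight 1/1296
  (Z=1, U=0, Y=0, W=0, X=1, V=1) weight 1/2592
  (Z=1, U=0, Y=0, W=0, X=1, V=2) weight 1/864
  (Z=1, U=0, Y=1, W=0, X=0, V=0) weight 1/1296
  (Z=1, U=0, Y=1, W=0, X=0, V=1) weight 1/2592
  (Z=3, U=0, Y=0, W=0, X=0, V=0) weight 1/1053
  … 135 more
Group by Z:
  weight(Z=1) = 1/18
  weight(Z=3) = 1/18
Total weight = 1/18 + 1/18 = 1/9
P(Z=1 | obs) = 1/18 / 1/9 = 1/2
P(Z=3 | obs) = 1/18 / 1/9 = 1/2

P(Z = 3 | obs) = 1/2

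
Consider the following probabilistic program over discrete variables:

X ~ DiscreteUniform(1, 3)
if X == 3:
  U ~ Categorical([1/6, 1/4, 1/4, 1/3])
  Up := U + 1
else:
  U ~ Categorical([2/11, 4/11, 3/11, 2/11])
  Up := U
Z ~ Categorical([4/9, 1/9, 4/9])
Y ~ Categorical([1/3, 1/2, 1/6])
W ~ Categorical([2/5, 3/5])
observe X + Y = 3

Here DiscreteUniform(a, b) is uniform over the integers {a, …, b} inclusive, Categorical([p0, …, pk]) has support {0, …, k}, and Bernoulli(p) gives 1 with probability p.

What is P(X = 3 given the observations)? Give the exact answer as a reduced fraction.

P(X = 3 | obs) = 1/3

Enumerate traces; 72 have nonzero weight after conditioning:
  (X=1, U=0, Z=0, Y=2, W=0) weight 8/4455
  (X=1, U=0, Z=0, Y=2, W=1) weight 4/1485
  (X=1, U=0, Z=1, Y=2, W=0) weight 2/4455
  (X=1, U=0, Z=1, Y=2, W=1) weight 1/1485
  (X=1, U=0, Z=2, Y=2, W=0) weight 8/4455
  (X=1, U=0, Z=2, Y=2, W=1) weight 4/1485
  (X=1, U=1, Z=0, Y=2, W=0) weight 16/4455
  (X=1, U=1, Z=0, Y=2, W=1) weight 8/1485
  (X=2, U=0, Z=0, Y=1, W=0) weight 8/1485
  (X=3, U=0, Z=0, Y=0, W=0) weight 4/1215
  … 62 more
Group by X:
  weight(X=1) = 1/18
  weight(X=2) = 1/6
  weight(X=3) = 1/9
Total weight = 1/18 + 1/6 + 1/9 = 1/3
P(X=1 | obs) = 1/18 / 1/3 = 1/6
P(X=2 | obs) = 1/6 / 1/3 = 1/2
P(X=3 | obs) = 1/9 / 1/3 = 1/3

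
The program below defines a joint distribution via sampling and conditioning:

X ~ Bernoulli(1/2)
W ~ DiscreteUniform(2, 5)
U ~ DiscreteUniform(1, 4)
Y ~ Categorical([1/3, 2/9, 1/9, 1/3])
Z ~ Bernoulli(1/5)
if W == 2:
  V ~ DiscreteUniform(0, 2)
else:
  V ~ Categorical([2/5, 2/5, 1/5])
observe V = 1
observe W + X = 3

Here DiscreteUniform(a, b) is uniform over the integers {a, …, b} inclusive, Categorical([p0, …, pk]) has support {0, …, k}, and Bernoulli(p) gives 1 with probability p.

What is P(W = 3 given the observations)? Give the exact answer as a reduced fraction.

P(W = 3 | obs) = 6/11

Enumerate traces; 64 have nonzero weight after conditioning:
  (X=0, W=3, U=1, Y=0, Z=0, V=1) weight 1/300
  (X=0, W=3, U=1, Y=0, Z=1, V=1) weight 1/1200
  (X=0, W=3, U=1, Y=1, Z=0, V=1) weight 1/450
  (X=0, W=3, U=1, Y=1, Z=1, V=1) weight 1/1800
  (X=0, W=3, U=1, Y=2, Z=0, V=1) weight 1/900
  (X=0, W=3, U=1, Y=2, Z=1, V=1) weight 1/3600
  (X=0, W=3, U=1, Y=3, Z=0, V=1) weight 1/300
  (X=0, W=3, U=1, Y=3, Z=1, V=1) weight 1/1200
  (X=1, W=2, U=1, Y=0, Z=0, V=1) weight 1/360
  … 55 more
Group by W:
  weight(W=2) = 1/24
  weight(W=3) = 1/20
Total weight = 1/24 + 1/20 = 11/120
P(W=2 | obs) = 1/24 / 11/120 = 5/11
P(W=3 | obs) = 1/20 / 11/120 = 6/11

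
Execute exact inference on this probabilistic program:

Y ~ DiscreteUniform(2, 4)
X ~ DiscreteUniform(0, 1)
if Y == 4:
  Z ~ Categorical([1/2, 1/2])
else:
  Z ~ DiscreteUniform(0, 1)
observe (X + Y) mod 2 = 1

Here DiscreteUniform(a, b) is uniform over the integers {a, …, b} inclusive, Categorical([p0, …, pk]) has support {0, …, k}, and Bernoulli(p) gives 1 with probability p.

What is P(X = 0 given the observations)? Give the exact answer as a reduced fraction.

P(X = 0 | obs) = 1/3

Enumerate traces; 6 have nonzero weight after conditioning:
  (Y=2, X=1, Z=0) weight 1/12
  (Y=2, X=1, Z=1) weight 1/12
  (Y=3, X=0, Z=0) weight 1/12
  (Y=3, X=0, Z=1) weight 1/12
  (Y=4, X=1, Z=0) weight 1/12
  (Y=4, X=1, Z=1) weight 1/12
Group by X:
  weight(X=0) = 1/6
  weight(X=1) = 1/3
Total weight = 1/6 + 1/3 = 1/2
P(X=0 | obs) = 1/6 / 1/2 = 1/3
P(X=1 | obs) = 1/3 / 1/2 = 2/3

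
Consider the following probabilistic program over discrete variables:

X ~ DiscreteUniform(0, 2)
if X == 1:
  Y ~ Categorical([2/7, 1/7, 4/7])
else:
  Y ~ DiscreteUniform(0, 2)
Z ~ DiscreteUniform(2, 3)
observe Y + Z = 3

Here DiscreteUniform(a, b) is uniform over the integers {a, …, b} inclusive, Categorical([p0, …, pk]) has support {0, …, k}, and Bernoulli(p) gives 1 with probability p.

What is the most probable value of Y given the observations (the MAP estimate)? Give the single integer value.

Enumerate traces; 6 have nonzero weight after conditioning:
  (X=0, Y=0, Z=3) weight 1/18
  (X=0, Y=1, Z=2) weight 1/18
  (X=1, Y=0, Z=3) weight 1/21
  (X=1, Y=1, Z=2) weight 1/42
  (X=2, Y=0, Z=3) weight 1/18
  (X=2, Y=1, Z=2) weight 1/18
Group by Y:
  weight(Y=0) = 10/63
  weight(Y=1) = 17/126
Total weight = 10/63 + 17/126 = 37/126
P(Y=0 | obs) = 10/63 / 37/126 = 20/37
P(Y=1 | obs) = 17/126 / 37/126 = 17/37
argmax = 0

argmax_v P(Y = v | obs) = 0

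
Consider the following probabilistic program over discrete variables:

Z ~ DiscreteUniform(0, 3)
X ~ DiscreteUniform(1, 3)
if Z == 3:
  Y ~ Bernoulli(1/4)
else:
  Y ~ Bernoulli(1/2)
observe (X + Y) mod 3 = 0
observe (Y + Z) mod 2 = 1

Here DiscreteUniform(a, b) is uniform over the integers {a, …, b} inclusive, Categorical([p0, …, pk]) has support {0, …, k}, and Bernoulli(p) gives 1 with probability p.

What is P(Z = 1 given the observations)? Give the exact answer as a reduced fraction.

Enumerate traces; 4 have nonzero weight after conditioning:
  (Z=0, X=2, Y=1) weight 1/24
  (Z=1, X=3, Y=0) weight 1/24
  (Z=2, X=2, Y=1) weight 1/24
  (Z=3, X=3, Y=0) weight 1/16
Group by Z:
  weight(Z=0) = 1/24
  weight(Z=1) = 1/24
  weight(Z=2) = 1/24
  weight(Z=3) = 1/16
Total weight = 1/24 + 1/24 + 1/24 + 1/16 = 3/16
P(Z=0 | obs) = 1/24 / 3/16 = 2/9
P(Z=1 | obs) = 1/24 / 3/16 = 2/9
P(Z=2 | obs) = 1/24 / 3/16 = 2/9
P(Z=3 | obs) = 1/16 / 3/16 = 1/3

P(Z = 1 | obs) = 2/9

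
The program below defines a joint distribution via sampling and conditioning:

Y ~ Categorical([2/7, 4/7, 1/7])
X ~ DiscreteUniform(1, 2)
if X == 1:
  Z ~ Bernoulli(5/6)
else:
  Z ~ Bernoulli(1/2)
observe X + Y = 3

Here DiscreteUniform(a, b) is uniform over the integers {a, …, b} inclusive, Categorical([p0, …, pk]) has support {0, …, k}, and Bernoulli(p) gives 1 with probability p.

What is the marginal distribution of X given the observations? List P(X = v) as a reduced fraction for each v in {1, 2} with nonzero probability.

P(X=1) = 1/5, P(X=2) = 4/5

Enumerate traces; 4 have nonzero weight after conditioning:
  (Y=1, X=2, Z=0) weight 1/7
  (Y=1, X=2, Z=1) weight 1/7
  (Y=2, X=1, Z=0) weight 1/84
  (Y=2, X=1, Z=1) weight 5/84
Group by X:
  weight(X=1) = 1/14
  weight(X=2) = 2/7
Total weight = 1/14 + 2/7 = 5/14
P(X=1 | obs) = 1/14 / 5/14 = 1/5
P(X=2 | obs) = 2/7 / 5/14 = 4/5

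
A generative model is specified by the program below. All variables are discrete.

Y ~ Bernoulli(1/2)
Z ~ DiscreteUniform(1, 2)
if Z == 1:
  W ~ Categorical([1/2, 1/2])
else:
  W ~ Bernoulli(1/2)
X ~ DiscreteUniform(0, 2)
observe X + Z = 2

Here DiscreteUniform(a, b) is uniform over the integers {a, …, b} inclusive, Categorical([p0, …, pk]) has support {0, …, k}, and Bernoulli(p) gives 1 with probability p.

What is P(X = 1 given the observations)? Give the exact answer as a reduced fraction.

P(X = 1 | obs) = 1/2

Enumerate traces; 8 have nonzero weight after conditioning:
  (Y=0, Z=1, W=0, X=1) weight 1/24
  (Y=0, Z=1, W=1, X=1) weight 1/24
  (Y=0, Z=2, W=0, X=0) weight 1/24
  (Y=0, Z=2, W=1, X=0) weight 1/24
  (Y=1, Z=1, W=0, X=1) weight 1/24
  (Y=1, Z=1, W=1, X=1) weight 1/24
  (Y=1, Z=2, W=0, X=0) weight 1/24
  (Y=1, Z=2, W=1, X=0) weight 1/24
Group by X:
  weight(X=0) = 1/6
  weight(X=1) = 1/6
Total weight = 1/6 + 1/6 = 1/3
P(X=0 | obs) = 1/6 / 1/3 = 1/2
P(X=1 | obs) = 1/6 / 1/3 = 1/2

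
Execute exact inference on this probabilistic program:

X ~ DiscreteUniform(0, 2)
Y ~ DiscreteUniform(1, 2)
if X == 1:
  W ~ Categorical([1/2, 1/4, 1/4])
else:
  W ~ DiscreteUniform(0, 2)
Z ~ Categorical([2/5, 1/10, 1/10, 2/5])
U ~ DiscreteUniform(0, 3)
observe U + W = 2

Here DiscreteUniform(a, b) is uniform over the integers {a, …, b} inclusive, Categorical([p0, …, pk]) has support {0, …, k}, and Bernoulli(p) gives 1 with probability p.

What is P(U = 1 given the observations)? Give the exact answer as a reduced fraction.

P(U = 1 | obs) = 11/36

Enumerate traces; 72 have nonzero weight after conditioning:
  (X=0, Y=1, W=0, Z=0, U=2) weight 1/180
  (X=0, Y=1, W=0, Z=1, U=2) weight 1/720
  (X=0, Y=1, W=0, Z=2, U=2) weight 1/720
  (X=0, Y=1, W=0, Z=3, U=2) weight 1/180
  (X=0, Y=1, W=1, Z=0, U=1) weight 1/180
  (X=0, Y=1, W=1, Z=1, U=1) weight 1/720
  (X=0, Y=1, W=1, Z=2, U=1) weight 1/720
  (X=0, Y=1, W=1, Z=3, U=1) weight 1/180
  (X=0, Y=1, W=2, Z=0, U=0) weight 1/180
  … 63 more
Group by U:
  weight(U=0) = 11/144
  weight(U=1) = 11/144
  weight(U=2) = 7/72
Total weight = 11/144 + 11/144 + 7/72 = 1/4
P(U=0 | obs) = 11/144 / 1/4 = 11/36
P(U=1 | obs) = 11/144 / 1/4 = 11/36
P(U=2 | obs) = 7/72 / 1/4 = 7/18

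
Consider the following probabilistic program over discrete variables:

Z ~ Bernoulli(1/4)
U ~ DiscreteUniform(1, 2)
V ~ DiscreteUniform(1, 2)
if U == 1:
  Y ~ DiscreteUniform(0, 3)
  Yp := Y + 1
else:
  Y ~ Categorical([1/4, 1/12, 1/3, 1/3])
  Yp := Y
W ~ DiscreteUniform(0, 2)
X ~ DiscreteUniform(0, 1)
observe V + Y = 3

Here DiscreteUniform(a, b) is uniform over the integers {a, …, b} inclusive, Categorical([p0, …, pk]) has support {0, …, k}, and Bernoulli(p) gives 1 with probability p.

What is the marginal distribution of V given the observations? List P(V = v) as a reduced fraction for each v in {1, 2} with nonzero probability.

Enumerate traces; 48 have nonzero weight after conditioning:
  (Z=0, U=1, V=1, Y=2, W=0, X=0) weight 1/128
  (Z=0, U=1, V=1, Y=2, W=0, X=1) weight 1/128
  (Z=0, U=1, V=1, Y=2, W=1, X=0) weight 1/128
  (Z=0, U=1, V=1, Y=2, W=1, X=1) weight 1/128
  (Z=0, U=1, V=1, Y=2, W=2, X=0) weight 1/128
  (Z=0, U=1, V=1, Y=2, W=2, X=1) weight 1/128
  (Z=0, U=1, V=2, Y=1, W=0, X=0) weight 1/128
  (Z=0, U=1, V=2, Y=1, W=0, X=1) weight 1/128
  … 40 more
Group by V:
  weight(V=1) = 7/48
  weight(V=2) = 1/12
Total weight = 7/48 + 1/12 = 11/48
P(V=1 | obs) = 7/48 / 11/48 = 7/11
P(V=2 | obs) = 1/12 / 11/48 = 4/11

P(V=1) = 7/11, P(V=2) = 4/11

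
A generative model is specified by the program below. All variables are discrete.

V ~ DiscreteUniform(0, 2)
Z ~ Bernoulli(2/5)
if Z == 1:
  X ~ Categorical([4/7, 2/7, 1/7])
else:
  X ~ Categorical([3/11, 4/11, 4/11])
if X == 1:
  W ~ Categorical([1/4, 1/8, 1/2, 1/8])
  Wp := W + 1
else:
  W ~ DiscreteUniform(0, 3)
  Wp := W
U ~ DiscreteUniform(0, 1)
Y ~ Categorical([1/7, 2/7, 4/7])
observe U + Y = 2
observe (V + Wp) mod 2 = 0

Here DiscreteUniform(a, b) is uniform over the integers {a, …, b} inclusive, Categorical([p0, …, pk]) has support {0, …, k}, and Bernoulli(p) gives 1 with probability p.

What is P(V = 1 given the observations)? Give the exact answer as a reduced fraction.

P(V = 1 | obs) = 449/1091

Enumerate traces; 72 have nonzero weight after conditioning:
  (V=0, Z=0, X=0, W=0, U=0, Y=2) weight 3/770
  (V=0, Z=0, X=0, W=0, U=1, Y=1) weight 3/1540
  (V=0, Z=0, X=0, W=2, U=0, Y=2) weight 3/770
  (V=0, Z=0, X=0, W=2, U=1, Y=1) weight 3/1540
  (V=0, Z=0, X=1, W=1, U=0, Y=2) weight 1/385
  (V=0, Z=0, X=1, W=1, U=1, Y=1) weight 1/770
  (V=0, Z=0, X=1, W=3, U=0, Y=2) weight 1/385
  (V=0, Z=0, X=1, W=3, U=1, Y=1) weight 1/770
  (V=1, Z=0, X=0, W=1, U=0, Y=2) weight 3/770
  (V=2, Z=0, X=0, W=0, U=0, Y=2) weight 3/770
  … 62 more
Group by V:
  weight(V=0) = 321/5390
  weight(V=1) = 449/5390
  weight(V=2) = 321/5390
Total weight = 321/5390 + 449/5390 + 321/5390 = 1091/5390
P(V=0 | obs) = 321/5390 / 1091/5390 = 321/1091
P(V=1 | obs) = 449/5390 / 1091/5390 = 449/1091
P(V=2 | obs) = 321/5390 / 1091/5390 = 321/1091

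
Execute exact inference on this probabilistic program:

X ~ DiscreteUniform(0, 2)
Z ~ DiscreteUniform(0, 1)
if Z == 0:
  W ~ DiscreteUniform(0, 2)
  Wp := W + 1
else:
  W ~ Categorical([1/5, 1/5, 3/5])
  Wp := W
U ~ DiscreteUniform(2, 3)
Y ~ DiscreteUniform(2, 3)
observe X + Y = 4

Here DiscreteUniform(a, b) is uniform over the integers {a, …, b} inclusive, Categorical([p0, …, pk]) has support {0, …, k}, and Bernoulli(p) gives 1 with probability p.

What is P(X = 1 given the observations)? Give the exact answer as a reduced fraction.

P(X = 1 | obs) = 1/2

Enumerate traces; 24 have nonzero weight after conditioning:
  (X=1, Z=0, W=0, U=2, Y=3) weight 1/72
  (X=1, Z=0, W=0, U=3, Y=3) weight 1/72
  (X=1, Z=0, W=1, U=2, Y=3) weight 1/72
  (X=1, Z=0, W=1, U=3, Y=3) weight 1/72
  (X=1, Z=0, W=2, U=2, Y=3) weight 1/72
  (X=1, Z=0, W=2, U=3, Y=3) weight 1/72
  (X=1, Z=1, W=0, U=2, Y=3) weight 1/120
  (X=1, Z=1, W=0, U=3, Y=3) weight 1/120
  (X=2, Z=0, W=0, U=2, Y=2) weight 1/72
  … 15 more
Group by X:
  weight(X=1) = 1/6
  weight(X=2) = 1/6
Total weight = 1/6 + 1/6 = 1/3
P(X=1 | obs) = 1/6 / 1/3 = 1/2
P(X=2 | obs) = 1/6 / 1/3 = 1/2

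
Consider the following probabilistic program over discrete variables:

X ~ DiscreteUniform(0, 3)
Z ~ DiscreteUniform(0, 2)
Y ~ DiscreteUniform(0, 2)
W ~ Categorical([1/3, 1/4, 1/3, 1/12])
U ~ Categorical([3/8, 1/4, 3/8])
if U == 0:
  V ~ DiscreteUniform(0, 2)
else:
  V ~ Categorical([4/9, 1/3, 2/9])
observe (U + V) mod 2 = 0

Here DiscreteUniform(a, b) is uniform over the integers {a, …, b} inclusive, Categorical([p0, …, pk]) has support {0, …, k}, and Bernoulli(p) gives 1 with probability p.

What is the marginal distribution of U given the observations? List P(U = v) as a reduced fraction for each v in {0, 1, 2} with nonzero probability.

P(U=0) = 3/7, P(U=1) = 1/7, P(U=2) = 3/7

Enumerate traces; 720 have nonzero weight after conditioning:
  (X=0, Z=0, Y=0, W=0, U=0, V=0) weight 1/864
  (X=0, Z=0, Y=0, W=0, U=0, V=2) weight 1/864
  (X=0, Z=0, Y=0, W=0, U=1, V=1) weight 1/1296
  (X=0, Z=0, Y=0, W=0, U=2, V=0) weight 1/648
  (X=0, Z=0, Y=0, W=0, U=2, V=2) weight 1/1296
  (X=0, Z=0, Y=0, W=1, U=0, V=0) weight 1/1152
  (X=0, Z=0, Y=0, W=1, U=0, V=2) weight 1/1152
  (X=0, Z=0, Y=0, W=1, U=1, V=1) weight 1/1728
  … 712 more
Group by U:
  weight(U=0) = 1/4
  weight(U=1) = 1/12
  weight(U=2) = 1/4
Total weight = 1/4 + 1/12 + 1/4 = 7/12
P(U=0 | obs) = 1/4 / 7/12 = 3/7
P(U=1 | obs) = 1/12 / 7/12 = 1/7
P(U=2 | obs) = 1/4 / 7/12 = 3/7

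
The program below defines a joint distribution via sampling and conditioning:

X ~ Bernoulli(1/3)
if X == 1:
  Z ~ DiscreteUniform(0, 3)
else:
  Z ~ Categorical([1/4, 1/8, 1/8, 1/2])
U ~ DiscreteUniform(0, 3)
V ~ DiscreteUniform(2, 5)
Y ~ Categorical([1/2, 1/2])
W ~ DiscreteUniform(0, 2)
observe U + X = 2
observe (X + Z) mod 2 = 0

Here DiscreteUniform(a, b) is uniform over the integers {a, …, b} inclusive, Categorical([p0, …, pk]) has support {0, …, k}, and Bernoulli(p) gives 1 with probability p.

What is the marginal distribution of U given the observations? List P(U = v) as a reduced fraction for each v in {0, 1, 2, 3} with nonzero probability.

Enumerate traces; 96 have nonzero weight after conditioning:
  (X=0, Z=0, U=2, V=2, Y=0, W=0) weight 1/576
  (X=0, Z=0, U=2, V=2, Y=0, W=1) weight 1/576
  (X=0, Z=0, U=2, V=2, Y=0, W=2) weight 1/576
  (X=0, Z=0, U=2, V=2, Y=1, W=0) weight 1/576
  (X=0, Z=0, U=2, V=2, Y=1, W=1) weight 1/576
  (X=0, Z=0, U=2, V=2, Y=1, W=2) weight 1/576
  (X=0, Z=0, U=2, V=3, Y=0, W=0) weight 1/576
  (X=0, Z=0, U=2, V=3, Y=0, W=1) weight 1/576
  (X=1, Z=1, U=1, V=2, Y=0, W=0) weight 1/1152
  … 87 more
Group by U:
  weight(U=1) = 1/24
  weight(U=2) = 1/16
Total weight = 1/24 + 1/16 = 5/48
P(U=1 | obs) = 1/24 / 5/48 = 2/5
P(U=2 | obs) = 1/16 / 5/48 = 3/5

P(U=1) = 2/5, P(U=2) = 3/5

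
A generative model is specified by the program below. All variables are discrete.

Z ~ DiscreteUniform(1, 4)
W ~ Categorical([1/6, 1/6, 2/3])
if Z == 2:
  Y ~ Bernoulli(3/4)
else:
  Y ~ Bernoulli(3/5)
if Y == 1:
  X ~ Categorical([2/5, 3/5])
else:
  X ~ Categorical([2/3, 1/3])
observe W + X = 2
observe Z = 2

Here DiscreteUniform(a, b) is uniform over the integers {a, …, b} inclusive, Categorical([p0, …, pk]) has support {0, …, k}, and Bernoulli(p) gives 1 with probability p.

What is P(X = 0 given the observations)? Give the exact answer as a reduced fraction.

P(X = 0 | obs) = 7/9

Enumerate traces; 4 have nonzero weight after conditioning:
  (Z=2, W=1, Y=0, X=1) weight 1/288
  (Z=2, W=1, Y=1, X=1) weight 3/160
  (Z=2, W=2, Y=0, X=0) weight 1/36
  (Z=2, W=2, Y=1, X=0) weight 1/20
Group by X:
  weight(X=0) = 7/90
  weight(X=1) = 1/45
Total weight = 7/90 + 1/45 = 1/10
P(X=0 | obs) = 7/90 / 1/10 = 7/9
P(X=1 | obs) = 1/45 / 1/10 = 2/9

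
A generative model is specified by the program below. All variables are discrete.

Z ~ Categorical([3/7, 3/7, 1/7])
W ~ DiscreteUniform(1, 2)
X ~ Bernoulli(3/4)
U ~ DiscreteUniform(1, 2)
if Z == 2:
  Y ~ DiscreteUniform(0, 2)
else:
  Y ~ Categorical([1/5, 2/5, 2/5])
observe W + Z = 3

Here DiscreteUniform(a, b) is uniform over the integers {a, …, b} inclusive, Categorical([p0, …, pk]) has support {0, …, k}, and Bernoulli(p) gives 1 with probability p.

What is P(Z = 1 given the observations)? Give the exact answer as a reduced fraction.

Enumerate traces; 24 have nonzero weight after conditioning:
  (Z=1, W=2, X=0, U=1, Y=0) weight 3/560
  (Z=1, W=2, X=0, U=1, Y=1) weight 3/280
  (Z=1, W=2, X=0, U=1, Y=2) weight 3/280
  (Z=1, W=2, X=0, U=2, Y=0) weight 3/560
  (Z=1, W=2, X=0, U=2, Y=1) weight 3/280
  (Z=1, W=2, X=0, U=2, Y=2) weight 3/280
  (Z=1, W=2, X=1, U=1, Y=0) weight 9/560
  (Z=1, W=2, X=1, U=1, Y=1) weight 9/280
  (Z=2, W=1, X=0, U=1, Y=0) weight 1/336
  … 15 more
Group by Z:
  weight(Z=1) = 3/14
  weight(Z=2) = 1/14
Total weight = 3/14 + 1/14 = 2/7
P(Z=1 | obs) = 3/14 / 2/7 = 3/4
P(Z=2 | obs) = 1/14 / 2/7 = 1/4

P(Z = 1 | obs) = 3/4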